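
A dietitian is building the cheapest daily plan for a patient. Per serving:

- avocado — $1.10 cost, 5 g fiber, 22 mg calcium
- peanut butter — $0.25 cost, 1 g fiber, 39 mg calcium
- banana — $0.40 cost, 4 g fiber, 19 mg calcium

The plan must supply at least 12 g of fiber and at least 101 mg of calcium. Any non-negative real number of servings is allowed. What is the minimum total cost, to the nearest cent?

With two linear requirements the optimum uses one or two foods; enumerate the corners.
avocado only: max(12/5, 101/22) = 4.591 servings → $5.05.
peanut butter only: max(12/1, 101/39) = 12 servings → $3.00.
banana only: max(12/4, 101/19) = 5.316 servings → $2.13.
avocado + peanut butter with both tight: 2.121 servings and 1.393 servings → $2.68.
avocado + banana: the both-tight solution has a negative serving — not a feasible corner.
peanut butter + banana with both tight: 1.285 servings and 2.679 servings → $1.39.
The minimum over all feasible corners is $1.39.

$1.39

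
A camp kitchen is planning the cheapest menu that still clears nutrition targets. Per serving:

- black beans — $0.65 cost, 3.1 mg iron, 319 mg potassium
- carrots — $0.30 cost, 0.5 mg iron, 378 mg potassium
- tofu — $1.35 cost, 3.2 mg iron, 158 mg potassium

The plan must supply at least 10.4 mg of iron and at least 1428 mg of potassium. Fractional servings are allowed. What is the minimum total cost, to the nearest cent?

black beans only: max(10.4/3.1, 1428/319) = 4.476 servings → $2.91.
carrots only: max(10.4/0.5, 1428/378) = 20.8 servings → $6.24.
tofu only: max(10.4/3.2, 1428/158) = 9.038 servings → $12.20.
black beans + carrots with both tight: 3.178 servings and 1.096 servings → $2.39.
black beans + tofu with both targets exact would need a negative amount; discard.
carrots + tofu with both tight: 2.588 servings and 2.846 servings → $4.62.
Cheapest feasible corner: $2.39.

$2.39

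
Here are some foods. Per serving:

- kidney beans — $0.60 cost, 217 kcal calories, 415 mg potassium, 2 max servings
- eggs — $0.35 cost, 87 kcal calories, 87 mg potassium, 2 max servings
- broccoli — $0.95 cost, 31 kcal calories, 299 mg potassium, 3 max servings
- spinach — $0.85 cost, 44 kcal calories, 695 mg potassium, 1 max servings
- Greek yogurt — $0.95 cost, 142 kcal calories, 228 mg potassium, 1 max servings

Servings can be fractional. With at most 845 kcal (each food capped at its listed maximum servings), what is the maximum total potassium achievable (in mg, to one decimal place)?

Potassium per kcal: spinach 15.8, broccoli 9.645, kidney beans 1.912, Greek yogurt 1.606, eggs 1.
Take 1 serving of spinach: uses 44 kcal, +695.0 mg potassium (running total 695.0 mg).
Take 3 servings of broccoli: uses 93 kcal, +897.0 mg potassium (running total 1592.0 mg).
Take 2 servings of kidney beans: uses 434 kcal, +830.0 mg potassium (running total 2422.0 mg).
Take 1 serving of Greek yogurt: uses 142 kcal, +228.0 mg potassium (running total 2650.0 mg).
Take 1.517 servings of eggs: uses 132 kcal, +132.0 mg potassium (running total 2782.0 mg).
Filling greedily by potassium-per-kcal is optimal for one linear limit, giving 2782.0 mg.

2782.0 mg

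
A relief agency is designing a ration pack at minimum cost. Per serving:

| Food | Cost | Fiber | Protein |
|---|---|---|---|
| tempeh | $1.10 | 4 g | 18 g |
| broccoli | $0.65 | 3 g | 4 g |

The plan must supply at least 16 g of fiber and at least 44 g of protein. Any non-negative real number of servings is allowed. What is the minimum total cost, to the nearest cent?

An LP optimum is at a vertex; with two nutrient constraints at most two foods are used. Check each candidate.
tempeh only: max(16/4, 44/18) = 4 servings → $4.40.
broccoli only: max(16/3, 44/4) = 11 servings → $7.15.
tempeh + broccoli with both tight: 1.789 servings and 2.947 servings → $3.88.
So the least-cost plan costs $3.88.

$3.88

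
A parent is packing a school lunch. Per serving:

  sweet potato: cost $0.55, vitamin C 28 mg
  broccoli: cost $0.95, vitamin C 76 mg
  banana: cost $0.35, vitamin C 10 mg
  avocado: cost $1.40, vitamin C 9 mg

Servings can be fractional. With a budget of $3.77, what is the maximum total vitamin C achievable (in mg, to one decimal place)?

301.6 mg

Vitamin C per dollar: broccoli 80, sweet potato 50.91, banana 28.57, avocado 6.429.
With no serving limits, spend the whole cost allowance on broccoli: $3.77 / $0.95 × 76 mg = 301.6 mg.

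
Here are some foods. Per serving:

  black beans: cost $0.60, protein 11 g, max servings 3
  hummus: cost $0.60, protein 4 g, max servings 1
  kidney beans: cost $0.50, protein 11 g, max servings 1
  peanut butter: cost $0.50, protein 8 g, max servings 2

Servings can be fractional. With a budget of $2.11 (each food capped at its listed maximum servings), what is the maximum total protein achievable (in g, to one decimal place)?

Protein per dollar: kidney beans 22, black beans 18.33, peanut butter 16, hummus 6.667.
Take 1 serving of kidney beans: spends $0.50, +11.0 g protein (running total 11.0 g).
Take 2.683 servings of black beans: spends $1.61, +29.5 g protein (running total 40.5 g).
Filling greedily by protein-per-dollar is optimal for one linear limit, giving 40.5 g.

40.5 g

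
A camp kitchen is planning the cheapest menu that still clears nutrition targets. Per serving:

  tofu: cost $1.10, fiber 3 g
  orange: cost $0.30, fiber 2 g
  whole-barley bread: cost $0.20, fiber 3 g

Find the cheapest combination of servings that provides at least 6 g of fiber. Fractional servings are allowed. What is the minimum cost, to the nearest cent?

Cost per g of fiber: whole-barley bread $0.0667, orange $0.1500, tofu $0.3667.
With no serving limits, use only whole-barley bread: 6 g / 3 g = 2 servings × $0.20 = $0.40.

$0.40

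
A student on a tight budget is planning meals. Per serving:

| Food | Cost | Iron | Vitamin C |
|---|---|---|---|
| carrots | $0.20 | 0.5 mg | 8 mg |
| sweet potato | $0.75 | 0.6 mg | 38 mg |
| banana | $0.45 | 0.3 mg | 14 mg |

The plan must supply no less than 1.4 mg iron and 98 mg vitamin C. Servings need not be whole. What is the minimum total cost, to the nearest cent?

$1.93

At the optimum either one food covers both requirements or two foods hit both targets exactly; no other combination can be cheaper.
carrots only: max(1.4/0.5, 98/8) = 12.25 servings → $2.45.
sweet potato only: max(1.4/0.6, 98/38) = 2.579 servings → $1.93.
banana only: max(1.4/0.3, 98/14) = 7 servings → $3.15.
carrots + sweet potato: the both-tight solution has a negative serving — not a feasible corner.
carrots + banana: the both-tight solution has a negative serving — not a feasible corner.
sweet potato + banana: intersection lies outside the first quadrant.
The minimum over all feasible corners is $1.93.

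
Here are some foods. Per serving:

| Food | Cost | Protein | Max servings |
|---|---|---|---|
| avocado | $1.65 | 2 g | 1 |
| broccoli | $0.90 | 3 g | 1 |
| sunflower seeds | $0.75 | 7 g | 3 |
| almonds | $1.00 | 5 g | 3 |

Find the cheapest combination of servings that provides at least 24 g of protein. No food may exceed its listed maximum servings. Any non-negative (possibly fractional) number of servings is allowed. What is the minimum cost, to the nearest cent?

$2.85

Cost per g of protein: sunflower seeds $0.1071, almonds $0.2000, broccoli $0.3000, avocado $0.8250.
Take 3 servings of sunflower seeds: +21.0 g protein for $2.25 (total $2.25, still need 3.0 g).
Take 0.6 servings of almonds: +3.0 g protein for $0.60 (total $2.85, still need 0.0 g).
Greedy by cheapest-per-g is optimal for a single linear constraint, so the minimum cost is $2.85.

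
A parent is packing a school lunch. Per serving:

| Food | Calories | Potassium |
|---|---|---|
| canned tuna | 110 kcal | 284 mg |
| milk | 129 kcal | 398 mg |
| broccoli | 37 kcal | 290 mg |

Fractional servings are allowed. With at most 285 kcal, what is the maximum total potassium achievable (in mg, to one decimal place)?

Potassium per kcal: broccoli 7.838, milk 3.085, canned tuna 2.582.
With no serving limits, spend the whole calories allowance on broccoli: 285 kcal / 37 kcal × 290 mg = 2233.8 mg.

2233.8 mg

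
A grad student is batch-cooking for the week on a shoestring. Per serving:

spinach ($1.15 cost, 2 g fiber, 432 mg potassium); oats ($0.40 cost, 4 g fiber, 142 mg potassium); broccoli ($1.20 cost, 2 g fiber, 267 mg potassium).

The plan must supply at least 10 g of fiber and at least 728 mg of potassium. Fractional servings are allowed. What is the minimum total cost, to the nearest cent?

$1.98

This is a tiny linear program; its minimum lies at a vertex of the feasible set. List the vertices and price them.
spinach only: max(10/2, 728/432) = 5 servings → $5.75.
oats only: max(10/4, 728/142) = 5.127 servings → $2.05.
broccoli only: max(10/2, 728/267) = 5 servings → $6.00.
spinach + oats with both tight: 1.033 servings and 1.983 servings → $1.98.
spinach + broccoli: the both-tight solution has a negative serving — not a feasible corner.
oats + broccoli with both tight: 1.548 servings and 1.903 servings → $2.90.
Cheapest feasible corner: $1.98.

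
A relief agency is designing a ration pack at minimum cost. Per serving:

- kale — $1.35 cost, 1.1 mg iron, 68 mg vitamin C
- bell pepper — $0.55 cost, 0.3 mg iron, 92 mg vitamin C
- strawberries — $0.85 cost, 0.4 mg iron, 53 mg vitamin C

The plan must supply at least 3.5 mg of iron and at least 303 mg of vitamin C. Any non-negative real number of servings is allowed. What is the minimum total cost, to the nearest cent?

$4.51

An LP optimum is at a vertex; with two nutrient constraints at most two foods are used. Check each candidate.
kale only: max(3.5/1.1, 303/68) = 4.456 servings → $6.02.
bell pepper only: max(3.5/0.3, 303/92) = 11.67 servings → $6.42.
strawberries only: max(3.5/0.4, 303/53) = 8.75 servings → $7.44.
kale + bell pepper with both tight: 2.86 servings and 1.179 servings → $4.51.
kale + strawberries with both tight: 2.068 servings and 3.064 servings → $5.40.
bell pepper + strawberries: the both-tight solution has a negative serving — not a feasible corner.
The minimum over all feasible corners is $4.51.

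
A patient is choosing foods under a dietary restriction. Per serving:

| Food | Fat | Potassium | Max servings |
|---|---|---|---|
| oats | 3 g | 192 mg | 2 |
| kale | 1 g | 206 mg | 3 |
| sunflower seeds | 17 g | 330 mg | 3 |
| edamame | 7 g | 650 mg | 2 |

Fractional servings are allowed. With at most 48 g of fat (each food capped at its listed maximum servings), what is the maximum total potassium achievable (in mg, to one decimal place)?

2787.3 mg

Potassium per g fat: kale 206, edamame 92.86, oats 64, sunflower seeds 19.41.
Take 3 servings of kale: uses 3 g fat, +618.0 mg potassium (running total 618.0 mg).
Take 2 servings of edamame: uses 14 g fat, +1300.0 mg potassium (running total 1918.0 mg).
Take 2 servings of oats: uses 6 g fat, +384.0 mg potassium (running total 2302.0 mg).
Take 1.471 servings of sunflower seeds: uses 25 g fat, +485.3 mg potassium (running total 2787.3 mg).
Greedy by best ratio exhausts the fat allowance optimally: 2787.3 mg.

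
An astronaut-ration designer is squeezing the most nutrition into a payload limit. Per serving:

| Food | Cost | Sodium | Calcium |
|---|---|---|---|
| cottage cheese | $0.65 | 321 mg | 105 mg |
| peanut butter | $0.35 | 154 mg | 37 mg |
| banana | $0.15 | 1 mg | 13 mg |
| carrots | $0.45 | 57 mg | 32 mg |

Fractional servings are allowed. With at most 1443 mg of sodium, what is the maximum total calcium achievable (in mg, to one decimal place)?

Calcium per mg sodium: banana 13, carrots 0.5614, cottage cheese 0.3271, peanut butter 0.2403.
With no serving limits, spend the whole sodium allowance on banana: 1443 mg / 1 mg × 13 mg = 18759.0 mg.

18759.0 mg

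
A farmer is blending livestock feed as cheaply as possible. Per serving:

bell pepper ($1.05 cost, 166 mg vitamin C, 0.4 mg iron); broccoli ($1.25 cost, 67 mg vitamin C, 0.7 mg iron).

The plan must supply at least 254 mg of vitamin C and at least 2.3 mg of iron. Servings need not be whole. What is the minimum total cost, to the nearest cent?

$4.20

An LP optimum is at a vertex; with two nutrient constraints at most two foods are used. Check each candidate.
bell pepper only: max(254/166, 2.3/0.4) = 5.75 servings → $6.04.
broccoli only: max(254/67, 2.3/0.7) = 3.791 servings → $4.74.
bell pepper + broccoli with both tight: 0.2651 servings and 3.134 servings → $4.20.
Cheapest feasible corner: $4.20.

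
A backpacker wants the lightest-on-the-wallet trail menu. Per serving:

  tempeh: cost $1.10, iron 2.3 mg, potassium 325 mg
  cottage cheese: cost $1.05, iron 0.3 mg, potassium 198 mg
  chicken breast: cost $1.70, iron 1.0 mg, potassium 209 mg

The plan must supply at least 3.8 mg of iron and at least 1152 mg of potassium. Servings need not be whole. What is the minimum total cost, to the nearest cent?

The cheapest plan sits at a corner of the feasible region — with two constraints it uses at most two foods.
tempeh only: max(3.8/2.3, 1152/325) = 3.545 servings → $3.90.
cottage cheese only: max(3.8/0.3, 1152/198) = 12.67 servings → $13.30.
chicken breast only: max(3.8/1.0, 1152/209) = 5.512 servings → $9.37.
tempeh + cottage cheese with both tight: 1.137 servings and 3.953 servings → $5.40.
tempeh + chicken breast: the both-tight solution has a negative serving — not a feasible corner.
cottage cheese + chicken breast with both tight: 2.644 servings and 3.007 servings → $7.89.
The minimum over all feasible corners is $3.90.

$3.90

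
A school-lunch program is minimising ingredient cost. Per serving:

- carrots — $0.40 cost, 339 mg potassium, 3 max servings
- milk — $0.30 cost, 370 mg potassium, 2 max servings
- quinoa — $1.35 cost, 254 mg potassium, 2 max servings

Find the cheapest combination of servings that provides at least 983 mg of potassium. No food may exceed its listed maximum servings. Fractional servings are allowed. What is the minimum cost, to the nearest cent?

Cost per mg of potassium: milk $0.0008, carrots $0.0012, quinoa $0.0053.
Take 2 servings of milk: +740.0 mg potassium for $0.60 (total $0.60, still need 243.0 mg).
Take 0.7168 servings of carrots: +243.0 mg potassium for $0.29 (total $0.89, still need 0.0 mg).
Filling from the cheapest source first is optimal under one linear minimum: $0.89.

$0.89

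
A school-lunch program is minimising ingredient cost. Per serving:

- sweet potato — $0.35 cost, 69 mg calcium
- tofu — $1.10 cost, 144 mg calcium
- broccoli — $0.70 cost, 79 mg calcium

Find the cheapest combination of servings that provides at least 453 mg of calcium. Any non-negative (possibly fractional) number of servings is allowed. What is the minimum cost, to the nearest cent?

Cost per mg of calcium: sweet potato $0.0051, tofu $0.0076, broccoli $0.0089.
With no serving limits, use only sweet potato: 453 mg / 69 mg = 6.565 servings × $0.35 = $2.30.

$2.30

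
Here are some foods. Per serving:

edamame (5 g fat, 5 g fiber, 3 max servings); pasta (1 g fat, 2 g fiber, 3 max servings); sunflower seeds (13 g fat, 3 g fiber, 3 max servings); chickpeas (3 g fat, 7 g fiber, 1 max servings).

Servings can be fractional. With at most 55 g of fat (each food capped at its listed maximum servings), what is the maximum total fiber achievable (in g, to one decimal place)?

Fiber per g fat: chickpeas 2.333, pasta 2, edamame 1, sunflower seeds 0.2308.
Take 1 serving of chickpeas: uses 3 g fat, +7.0 g fiber (running total 7.0 g).
Take 3 servings of pasta: uses 3 g fat, +6.0 g fiber (running total 13.0 g).
Take 3 servings of edamame: uses 15 g fat, +15.0 g fiber (running total 28.0 g).
Take 2.615 servings of sunflower seeds: uses 34 g fat, +7.8 g fiber (running total 35.8 g).
Greedy by best ratio exhausts the fat allowance optimally: 35.8 g.

35.8 g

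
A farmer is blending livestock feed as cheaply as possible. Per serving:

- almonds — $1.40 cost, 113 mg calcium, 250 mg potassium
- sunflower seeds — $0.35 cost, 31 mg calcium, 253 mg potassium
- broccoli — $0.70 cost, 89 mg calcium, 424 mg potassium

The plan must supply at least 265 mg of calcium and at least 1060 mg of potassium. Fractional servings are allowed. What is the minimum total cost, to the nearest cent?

With two linear requirements the optimum uses one or two foods; enumerate the corners.
almonds only: max(265/113, 1060/250) = 4.24 servings → $5.94.
sunflower seeds only: max(265/31, 1060/253) = 8.548 servings → $2.99.
broccoli only: max(265/89, 1060/424) = 2.978 servings → $2.08.
almonds + sunflower seeds with both tight: 1.64 servings and 2.569 servings → $3.20.
almonds + broccoli with both tight: 0.7022 servings and 2.086 servings → $2.44.
sunflower seeds + broccoli: the both-tight solution has a negative serving — not a feasible corner.
So the least-cost plan costs $2.08.

$2.08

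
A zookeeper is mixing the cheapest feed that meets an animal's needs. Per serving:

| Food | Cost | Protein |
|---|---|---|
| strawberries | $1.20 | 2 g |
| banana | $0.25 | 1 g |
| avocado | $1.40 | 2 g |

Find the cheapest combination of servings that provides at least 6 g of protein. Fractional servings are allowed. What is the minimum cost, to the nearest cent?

Cost per g of protein: banana $0.2500, strawberries $0.6000, avocado $0.7000.
With no serving limits, use only banana: 6 g / 1 g = 6 servings × $0.25 = $1.50.

$1.50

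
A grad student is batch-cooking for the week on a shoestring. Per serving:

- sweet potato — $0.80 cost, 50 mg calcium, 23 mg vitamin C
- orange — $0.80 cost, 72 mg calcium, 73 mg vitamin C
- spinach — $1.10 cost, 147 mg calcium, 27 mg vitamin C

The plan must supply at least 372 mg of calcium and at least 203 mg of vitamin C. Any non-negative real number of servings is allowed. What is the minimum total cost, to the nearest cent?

$3.37

The cheapest plan sits at a corner of the feasible region — with two constraints it uses at most two foods.
sweet potato only: max(372/50, 203/23) = 8.826 servings → $7.06.
orange only: max(372/72, 203/73) = 5.167 servings → $4.13.
spinach only: max(372/147, 203/27) = 7.519 servings → $8.27.
sweet potato + orange with both tight: 6.289 servings and 0.7994 servings → $5.67.
sweet potato + spinach with both targets exact would need a negative amount; discard.
orange + spinach with both tight: 2.253 servings and 1.427 servings → $3.37.
Cheapest feasible corner: $3.37.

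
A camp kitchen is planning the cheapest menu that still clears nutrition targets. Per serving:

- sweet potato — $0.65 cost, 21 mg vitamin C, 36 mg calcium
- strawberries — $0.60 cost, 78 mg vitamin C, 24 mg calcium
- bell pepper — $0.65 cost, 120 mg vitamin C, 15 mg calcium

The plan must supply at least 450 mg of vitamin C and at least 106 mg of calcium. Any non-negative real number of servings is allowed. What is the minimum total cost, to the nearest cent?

For a min-cost LP with two ≥-constraints, a basic feasible solution has at most two positive variables.
sweet potato only: max(450/21, 106/36) = 21.43 servings → $13.93.
strawberries only: max(450/78, 106/24) = 5.769 servings → $3.46.
bell pepper only: max(450/120, 106/15) = 7.067 servings → $4.59.
sweet potato + strawberries with both targets exact would need a negative amount; discard.
sweet potato + bell pepper with both tight: 1.491 servings and 3.489 servings → $3.24.
strawberries + bell pepper with both tight: 3.491 servings and 1.481 servings → $3.06.
So the least-cost plan costs $3.06.

$3.06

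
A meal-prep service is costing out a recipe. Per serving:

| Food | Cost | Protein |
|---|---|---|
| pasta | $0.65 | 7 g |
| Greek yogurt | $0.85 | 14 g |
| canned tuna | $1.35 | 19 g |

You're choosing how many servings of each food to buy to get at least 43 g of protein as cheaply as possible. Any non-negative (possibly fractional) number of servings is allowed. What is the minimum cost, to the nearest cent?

Cost per g of protein: Greek yogurt $0.0607, canned tuna $0.0711, pasta $0.0929.
With no serving limits, use only Greek yogurt: 43 g / 14 g = 3.071 servings × $0.85 = $2.61.

$2.61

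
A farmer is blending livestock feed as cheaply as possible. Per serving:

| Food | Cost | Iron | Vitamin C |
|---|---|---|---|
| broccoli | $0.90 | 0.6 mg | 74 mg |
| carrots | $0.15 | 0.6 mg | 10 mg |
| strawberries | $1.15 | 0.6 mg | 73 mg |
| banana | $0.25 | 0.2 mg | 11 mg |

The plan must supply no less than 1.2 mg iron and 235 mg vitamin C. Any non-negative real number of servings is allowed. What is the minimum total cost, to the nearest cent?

$2.86

The cheapest plan sits at a corner of the feasible region — with two constraints it uses at most two foods.
broccoli only: max(1.2/0.6, 235/74) = 3.176 servings → $2.86.
carrots only: max(1.2/0.6, 235/10) = 23.5 servings → $3.52.
strawberries only: max(1.2/0.6, 235/73) = 3.219 servings → $3.70.
banana only: max(1.2/0.2, 235/11) = 21.36 servings → $5.34.
broccoli + carrots with both targets exact would need a negative amount; discard.
broccoli + strawberries with both targets exact would need a negative amount; discard.
broccoli + banana with both targets exact would need a negative amount; discard.
carrots + strawberries: the both-tight solution has a negative serving — not a feasible corner.
carrots + banana with both targets exact would need a negative amount; discard.
strawberries + banana: intersection lies outside the first quadrant.
Cheapest feasible corner: $2.86.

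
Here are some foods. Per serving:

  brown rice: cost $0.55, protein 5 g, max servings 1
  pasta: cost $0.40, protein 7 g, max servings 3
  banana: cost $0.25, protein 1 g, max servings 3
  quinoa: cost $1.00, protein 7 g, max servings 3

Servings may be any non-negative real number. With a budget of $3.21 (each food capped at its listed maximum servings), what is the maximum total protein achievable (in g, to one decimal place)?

Protein per dollar: pasta 17.5, brown rice 9.091, quinoa 7, banana 4.
Take 3 servings of pasta: spends $1.20, +21.0 g protein (running total 21.0 g).
Take 1 serving of brown rice: spends $0.55, +5.0 g protein (running total 26.0 g).
Take 1.46 servings of quinoa: spends $1.46, +10.2 g protein (running total 36.2 g).
Greedy by best ratio exhausts the cost allowance optimally: 36.2 g.

36.2 g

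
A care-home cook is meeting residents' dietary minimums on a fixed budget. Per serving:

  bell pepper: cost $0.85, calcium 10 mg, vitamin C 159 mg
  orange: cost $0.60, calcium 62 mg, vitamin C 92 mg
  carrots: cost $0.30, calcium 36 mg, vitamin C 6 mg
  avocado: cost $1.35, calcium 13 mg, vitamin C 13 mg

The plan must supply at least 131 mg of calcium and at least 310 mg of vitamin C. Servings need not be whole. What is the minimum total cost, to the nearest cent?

$1.87

The cheapest plan sits at a corner of the feasible region — with two constraints it uses at most two foods.
bell pepper only: max(131/10, 310/159) = 13.1 servings → $11.13.
orange only: max(131/62, 310/92) = 3.37 servings → $2.02.
carrots only: max(131/36, 310/6) = 51.67 servings → $15.50.
avocado only: max(131/13, 310/13) = 23.85 servings → $32.19.
bell pepper + orange with both tight: 0.802 servings and 1.984 servings → $1.87.
bell pepper + carrots with both tight: 1.832 servings and 3.13 servings → $2.50.
bell pepper + avocado with both tight: 1.201 servings and 9.153 servings → $13.38.
orange + carrots: the both-tight solution has a negative serving — not a feasible corner.
orange + avocado: intersection lies outside the first quadrant.
carrots + avocado with both targets exact would need a negative amount; discard.
The minimum over all feasible corners is $1.87.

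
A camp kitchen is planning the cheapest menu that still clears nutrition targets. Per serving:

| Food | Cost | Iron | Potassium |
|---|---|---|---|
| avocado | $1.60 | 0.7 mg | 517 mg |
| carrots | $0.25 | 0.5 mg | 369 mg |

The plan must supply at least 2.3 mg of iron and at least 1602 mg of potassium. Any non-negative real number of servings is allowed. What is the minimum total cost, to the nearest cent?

$1.15

An LP optimum is at a vertex; with two nutrient constraints at most two foods are used. Check each candidate.
avocado only: max(2.3/0.7, 1602/517) = 3.286 servings → $5.26.
carrots only: max(2.3/0.5, 1602/369) = 4.6 servings → $1.15.
avocado + carrots: intersection lies outside the first quadrant.
The minimum over all feasible corners is $1.15.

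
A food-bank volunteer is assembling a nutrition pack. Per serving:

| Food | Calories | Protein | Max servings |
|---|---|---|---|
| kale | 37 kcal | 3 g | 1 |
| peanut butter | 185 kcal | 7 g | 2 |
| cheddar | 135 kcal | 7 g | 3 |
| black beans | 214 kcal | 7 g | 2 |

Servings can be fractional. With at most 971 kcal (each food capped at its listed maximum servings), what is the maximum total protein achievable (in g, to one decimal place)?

Protein per kcal: kale 0.08108, cheddar 0.05185, peanut butter 0.03784, black beans 0.03271.
Take 1 serving of kale: uses 37 kcal, +3.0 g protein (running total 3.0 g).
Take 3 servings of cheddar: uses 405 kcal, +21.0 g protein (running total 24.0 g).
Take 2 servings of peanut butter: uses 370 kcal, +14.0 g protein (running total 38.0 g).
Take 0.743 servings of black beans: uses 159 kcal, +5.2 g protein (running total 43.2 g).
Filling greedily by protein-per-kcal is optimal for one linear limit, giving 43.2 g.

43.2 g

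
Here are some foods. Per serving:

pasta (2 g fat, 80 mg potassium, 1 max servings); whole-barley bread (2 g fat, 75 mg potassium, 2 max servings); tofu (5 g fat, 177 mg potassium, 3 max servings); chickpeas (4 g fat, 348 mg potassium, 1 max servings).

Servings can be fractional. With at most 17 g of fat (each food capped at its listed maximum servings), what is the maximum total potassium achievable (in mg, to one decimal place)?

Potassium per g fat: chickpeas 87, pasta 40, whole-barley bread 37.5, tofu 35.4.
Take 1 serving of chickpeas: uses 4 g fat, +348.0 mg potassium (running total 348.0 mg).
Take 1 serving of pasta: uses 2 g fat, +80.0 mg potassium (running total 428.0 mg).
Take 2 servings of whole-barley bread: uses 4 g fat, +150.0 mg potassium (running total 578.0 mg).
Take 1.4 servings of tofu: uses 7 g fat, +247.8 mg potassium (running total 825.8 mg).
Filling greedily by potassium-per-g fat is optimal for one linear limit, giving 825.8 mg.

825.8 mg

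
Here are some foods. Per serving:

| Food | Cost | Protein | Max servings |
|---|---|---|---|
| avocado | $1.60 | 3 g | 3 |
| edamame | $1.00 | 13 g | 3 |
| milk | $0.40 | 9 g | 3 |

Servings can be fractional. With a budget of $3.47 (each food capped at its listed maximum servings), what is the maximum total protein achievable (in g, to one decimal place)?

Protein per dollar: milk 22.5, edamame 13, avocado 1.875.
Take 3 servings of milk: spends $1.20, +27.0 g protein (running total 27.0 g).
Take 2.27 servings of edamame: spends $2.27, +29.5 g protein (running total 56.5 g).
Filling greedily by protein-per-dollar is optimal for one linear limit, giving 56.5 g.

56.5 g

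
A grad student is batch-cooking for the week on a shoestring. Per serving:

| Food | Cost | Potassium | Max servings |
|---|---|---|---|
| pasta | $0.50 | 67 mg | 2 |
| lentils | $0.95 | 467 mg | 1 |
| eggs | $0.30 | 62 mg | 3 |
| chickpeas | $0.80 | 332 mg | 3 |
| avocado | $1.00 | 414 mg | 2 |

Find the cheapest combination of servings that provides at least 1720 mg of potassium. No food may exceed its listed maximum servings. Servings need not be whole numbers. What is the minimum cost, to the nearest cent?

$3.97

Cost per mg of potassium: lentils $0.0020, chickpeas $0.0024, avocado $0.0024, eggs $0.0048, pasta $0.0075.
Take 1 serving of lentils: +467.0 mg potassium for $0.95 (total $0.95, still need 1253.0 mg).
Take 3 servings of chickpeas: +996.0 mg potassium for $2.40 (total $3.35, still need 257.0 mg).
Take 0.6208 servings of avocado: +257.0 mg potassium for $0.62 (total $3.97, still need 0.0 mg).
Greedy by cheapest-per-mg is optimal for a single linear constraint, so the minimum cost is $3.97.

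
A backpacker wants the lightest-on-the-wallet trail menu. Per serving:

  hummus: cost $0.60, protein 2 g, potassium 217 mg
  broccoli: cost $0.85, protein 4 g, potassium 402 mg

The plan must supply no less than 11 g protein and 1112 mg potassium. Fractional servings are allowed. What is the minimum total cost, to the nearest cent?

At the optimum either one food covers both requirements or two foods hit both targets exactly; no other combination can be cheaper.
hummus only: max(11/2, 1112/217) = 5.5 servings → $3.30.
broccoli only: max(11/4, 1112/402) = 2.766 servings → $2.35.
hummus + broccoli with both tight: 0.4062 servings and 2.547 servings → $2.41.
The minimum over all feasible corners is $2.35.

$2.35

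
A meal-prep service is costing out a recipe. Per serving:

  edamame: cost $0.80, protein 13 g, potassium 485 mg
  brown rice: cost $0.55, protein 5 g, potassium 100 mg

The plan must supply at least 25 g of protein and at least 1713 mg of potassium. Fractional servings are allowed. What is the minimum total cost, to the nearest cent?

$2.83

Minimising a linear cost over {protein ≥ 25, potassium ≥ 1713, servings ≥ 0} — the optimum is at a vertex, using one or two foods.
edamame only: max(25/13, 1713/485) = 3.532 servings → $2.83.
brown rice only: max(25/5, 1713/100) = 17.13 servings → $9.42.
edamame + brown rice: intersection lies outside the first quadrant.
Cheapest feasible corner: $2.83.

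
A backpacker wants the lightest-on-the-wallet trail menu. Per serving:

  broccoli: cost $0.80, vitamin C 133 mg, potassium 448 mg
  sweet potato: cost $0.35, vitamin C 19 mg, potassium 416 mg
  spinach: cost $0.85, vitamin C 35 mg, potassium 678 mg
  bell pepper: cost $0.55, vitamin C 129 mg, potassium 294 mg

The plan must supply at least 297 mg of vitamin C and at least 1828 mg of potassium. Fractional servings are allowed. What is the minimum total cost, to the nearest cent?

At the optimum either one food covers both requirements or two foods hit both targets exactly; no other combination can be cheaper.
broccoli only: max(297/133, 1828/448) = 4.08 servings → $3.26.
sweet potato only: max(297/19, 1828/416) = 15.63 servings → $5.47.
spinach only: max(297/35, 1828/678) = 8.486 servings → $7.21.
bell pepper only: max(297/129, 1828/294) = 6.218 servings → $3.42.
broccoli + sweet potato with both tight: 1.897 servings and 2.351 servings → $2.34.
broccoli + spinach with both tight: 1.844 servings and 1.478 servings → $2.73.
broccoli + bell pepper with both targets exact would need a negative amount; discard.
sweet potato + spinach: the both-tight solution has a negative serving — not a feasible corner.
sweet potato + bell pepper with both tight: 3.089 servings and 1.847 servings → $2.10.
spinach + bell pepper with both tight: 1.924 servings and 1.78 servings → $2.61.
The minimum over all feasible corners is $2.10.

$2.10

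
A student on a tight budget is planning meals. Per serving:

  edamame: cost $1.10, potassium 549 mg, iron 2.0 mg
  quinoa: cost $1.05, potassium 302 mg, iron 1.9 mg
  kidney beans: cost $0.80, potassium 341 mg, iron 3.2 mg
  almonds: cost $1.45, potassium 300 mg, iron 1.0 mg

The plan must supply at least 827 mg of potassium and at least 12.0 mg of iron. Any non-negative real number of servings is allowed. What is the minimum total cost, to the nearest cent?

For a min-cost LP with two ≥-constraints, a basic feasible solution has at most two positive variables.
edamame only: max(827/549, 12.0/2.0) = 6 servings → $6.60.
quinoa only: max(827/302, 12.0/1.9) = 6.316 servings → $6.63.
kidney beans only: max(827/341, 12.0/3.2) = 3.75 servings → $3.00.
almonds only: max(827/300, 12.0/1.0) = 12 servings → $17.40.
edamame + quinoa with both targets exact would need a negative amount; discard.
edamame + kidney beans: the both-tight solution has a negative serving — not a feasible corner.
edamame + almonds: the both-tight solution has a negative serving — not a feasible corner.
quinoa + kidney beans: the both-tight solution has a negative serving — not a feasible corner.
quinoa + almonds: the both-tight solution has a negative serving — not a feasible corner.
kidney beans + almonds with both targets exact would need a negative amount; discard.
Cheapest feasible corner: $3.00.

$3.00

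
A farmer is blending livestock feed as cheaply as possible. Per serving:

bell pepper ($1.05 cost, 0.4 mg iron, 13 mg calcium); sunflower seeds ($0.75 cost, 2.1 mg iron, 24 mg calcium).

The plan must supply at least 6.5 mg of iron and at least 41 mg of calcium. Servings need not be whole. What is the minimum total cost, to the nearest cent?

$2.32

Compare the cost at each extreme point of the feasible region.
bell pepper only: max(6.5/0.4, 41/13) = 16.25 servings → $17.06.
sunflower seeds only: max(6.5/2.1, 41/24) = 3.095 servings → $2.32.
bell pepper + sunflower seeds with both targets exact would need a negative amount; discard.
The minimum over all feasible corners is $2.32.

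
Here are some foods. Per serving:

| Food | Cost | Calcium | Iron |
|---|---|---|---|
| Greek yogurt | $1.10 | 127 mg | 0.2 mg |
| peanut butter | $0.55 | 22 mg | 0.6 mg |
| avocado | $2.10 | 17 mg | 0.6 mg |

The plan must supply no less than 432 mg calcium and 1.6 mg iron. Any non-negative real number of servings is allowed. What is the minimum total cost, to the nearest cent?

This is a tiny linear program; its minimum lies at a vertex of the feasible set. List the vertices and price them.
Greek yogurt only: max(432/127, 1.6/0.2) = 8 servings → $8.80.
peanut butter only: max(432/22, 1.6/0.6) = 19.64 servings → $10.80.
avocado only: max(432/17, 1.6/0.6) = 25.41 servings → $53.36.
Greek yogurt + peanut butter with both tight: 3.12 servings and 1.627 servings → $4.33.
Greek yogurt + avocado with both tight: 3.187 servings and 1.604 servings → $6.87.
peanut butter + avocado: the both-tight solution has a negative serving — not a feasible corner.
Cheapest feasible corner: $4.33.

$4.33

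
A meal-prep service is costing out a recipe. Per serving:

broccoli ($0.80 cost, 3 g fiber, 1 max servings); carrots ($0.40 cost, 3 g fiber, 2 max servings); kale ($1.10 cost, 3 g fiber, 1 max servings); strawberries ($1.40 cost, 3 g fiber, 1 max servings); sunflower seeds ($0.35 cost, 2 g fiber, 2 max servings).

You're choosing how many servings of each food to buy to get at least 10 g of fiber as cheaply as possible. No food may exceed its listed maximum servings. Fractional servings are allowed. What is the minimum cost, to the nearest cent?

Cost per g of fiber: carrots $0.1333, sunflower seeds $0.1750, broccoli $0.2667, kale $0.3667, strawberries $0.4667.
Take 2 servings of carrots: +6.0 g fiber for $0.80 (total $0.80, still need 4.0 g).
Take 2 servings of sunflower seeds: +4.0 g fiber for $0.70 (total $1.50, still need 0.0 g).
Filling from the cheapest source first is optimal under one linear minimum: $1.50.

$1.50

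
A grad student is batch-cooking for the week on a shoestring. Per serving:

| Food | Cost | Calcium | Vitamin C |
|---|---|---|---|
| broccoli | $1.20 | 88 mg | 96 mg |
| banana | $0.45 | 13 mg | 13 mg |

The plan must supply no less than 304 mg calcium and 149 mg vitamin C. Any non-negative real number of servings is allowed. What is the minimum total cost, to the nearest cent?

$4.15

Compare the cost at each extreme point of the feasible region.
broccoli only: max(304/88, 149/96) = 3.455 servings → $4.15.
banana only: max(304/13, 149/13) = 23.38 servings → $10.52.
broccoli + banana: the both-tight solution has a negative serving — not a feasible corner.
So the least-cost plan costs $4.15.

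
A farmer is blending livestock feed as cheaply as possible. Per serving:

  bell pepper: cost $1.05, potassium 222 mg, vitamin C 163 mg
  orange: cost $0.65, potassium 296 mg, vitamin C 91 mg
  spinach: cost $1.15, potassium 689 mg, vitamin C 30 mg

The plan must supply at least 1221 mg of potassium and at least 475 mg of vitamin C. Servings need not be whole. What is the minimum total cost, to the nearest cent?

An LP optimum is at a vertex; with two nutrient constraints at most two foods are used. Check each candidate.
bell pepper only: max(1221/222, 475/163) = 5.5 servings → $5.78.
orange only: max(1221/296, 475/91) = 5.22 servings → $3.39.
spinach only: max(1221/689, 475/30) = 15.83 servings → $18.21.
bell pepper + orange with both tight: 1.051 servings and 3.336 servings → $3.27.
bell pepper + spinach with both tight: 2.751 servings and 0.8857 servings → $3.91.
orange + spinach: the both-tight solution has a negative serving — not a feasible corner.
Cheapest feasible corner: $3.27.

$3.27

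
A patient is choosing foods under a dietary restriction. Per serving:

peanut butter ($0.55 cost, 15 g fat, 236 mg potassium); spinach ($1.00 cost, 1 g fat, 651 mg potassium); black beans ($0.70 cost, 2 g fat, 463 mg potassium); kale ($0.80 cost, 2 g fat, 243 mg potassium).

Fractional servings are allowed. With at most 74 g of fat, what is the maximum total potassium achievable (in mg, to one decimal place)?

Potassium per g fat: spinach 651, black beans 231.5, kale 121.5, peanut butter 15.73.
With no serving limits, spend the whole fat allowance on spinach: 74 g / 1 g × 651 mg = 48174.0 mg.

48174.0 mg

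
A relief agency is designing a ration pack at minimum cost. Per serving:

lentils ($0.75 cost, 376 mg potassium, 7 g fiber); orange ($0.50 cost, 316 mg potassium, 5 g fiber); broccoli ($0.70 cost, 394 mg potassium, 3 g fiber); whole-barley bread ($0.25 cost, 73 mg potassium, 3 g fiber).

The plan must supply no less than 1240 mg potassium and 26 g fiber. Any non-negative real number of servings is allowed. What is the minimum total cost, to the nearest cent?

$2.43

This is a tiny linear program; its minimum lies at a vertex of the feasible set. List the vertices and price them.
lentils only: max(1240/376, 26/7) = 3.714 servings → $2.79.
orange only: max(1240/316, 26/5) = 5.2 servings → $2.60.
broccoli only: max(1240/394, 26/3) = 8.667 servings → $6.07.
whole-barley bread only: max(1240/73, 26/3) = 16.99 servings → $4.25.
lentils + orange: the both-tight solution has a negative serving — not a feasible corner.
lentils + broccoli with both targets exact would need a negative amount; discard.
lentils + whole-barley bread with both tight: 2.953 servings and 1.776 servings → $2.66.
orange + broccoli: intersection lies outside the first quadrant.
orange + whole-barley bread with both tight: 3.125 servings and 3.458 servings → $2.43.
broccoli + whole-barley bread with both tight: 1.892 servings and 6.775 servings → $3.02.
Cheapest feasible corner: $2.43.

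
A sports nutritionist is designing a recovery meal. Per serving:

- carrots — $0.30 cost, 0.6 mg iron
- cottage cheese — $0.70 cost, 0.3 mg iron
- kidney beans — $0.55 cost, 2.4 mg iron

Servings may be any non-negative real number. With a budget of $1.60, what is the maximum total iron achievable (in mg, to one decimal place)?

Iron per dollar: kidney beans 4.364, carrots 2, cottage cheese 0.4286.
With no serving limits, spend the whole cost allowance on kidney beans: $1.60 / $0.55 × 2.4 mg = 7.0 mg.

7.0 mg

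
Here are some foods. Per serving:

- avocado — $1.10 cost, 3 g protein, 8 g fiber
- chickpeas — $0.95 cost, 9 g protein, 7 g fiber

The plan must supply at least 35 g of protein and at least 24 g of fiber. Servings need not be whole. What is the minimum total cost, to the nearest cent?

avocado only: max(35/3, 24/8) = 11.67 servings → $12.83.
chickpeas only: max(35/9, 24/7) = 3.889 servings → $3.69.
avocado + chickpeas with both targets exact would need a negative amount; discard.
Cheapest feasible corner: $3.69.

$3.69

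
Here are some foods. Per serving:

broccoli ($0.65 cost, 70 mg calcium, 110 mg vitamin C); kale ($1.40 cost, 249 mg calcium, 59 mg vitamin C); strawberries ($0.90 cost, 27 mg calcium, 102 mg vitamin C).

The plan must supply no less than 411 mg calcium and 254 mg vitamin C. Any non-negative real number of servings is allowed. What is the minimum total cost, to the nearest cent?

A basic optimal solution has at most two foods positive. Try each food alone and each pair with both targets met exactly.
broccoli only: max(411/70, 254/110) = 5.871 servings → $3.82.
kale only: max(411/249, 254/59) = 4.305 servings → $6.03.
strawberries only: max(411/27, 254/102) = 15.22 servings → $13.70.
broccoli + kale with both tight: 1.677 servings and 1.179 servings → $2.74.
broccoli + strawberries with both targets exact would need a negative amount; discard.
kale + strawberries with both tight: 1.473 servings and 1.638 servings → $3.54.
Cheapest feasible corner: $2.74.

$2.74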